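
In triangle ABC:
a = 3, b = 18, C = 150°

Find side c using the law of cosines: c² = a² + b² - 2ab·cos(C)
c² = 3² + 18² − 2·3·18·cos(150°)
cos(150°) ≈ -0.866025
c² ≈ 9 + 324 − 108·(-0.866025) ≈ 333 + 93.5307 ≈ 426.531
c ≈ √426.531 ≈ 20.6526

c = 20.65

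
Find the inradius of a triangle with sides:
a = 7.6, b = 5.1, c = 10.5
r = Area/s where s is the semi-perimeter.
s = (7.6 + 5.1 + 10.5)/2 = 23.2/2 = 11.6
Area = √(s(s−a)(s−b)(s−c)) = √(11.6·4·6.5·1.1) ≈ √331.76 ≈ 18.2143
r ≈ 18.2143/11.6 ≈ 1.5702

r = 1.57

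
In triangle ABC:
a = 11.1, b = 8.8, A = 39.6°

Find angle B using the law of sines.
a/sin(A) = b/sin(B)  ⇒  sin(B) = b·sin(A)/a = 8.8·sin(39.6°)/11.1
sin(39.6°) ≈ 0.637424
sin(B) ≈ 8.8·0.637424/11.1 ≈ 5.60933/11.1 ≈ 0.505345
B = arcsin(0.505345) ≈ 30.3543°
(Since b ≤ a we need B ≤ A, so the obtuse alternative 180° − 30.3543° ≈ 149.646° is rejected.)

B = 30.35°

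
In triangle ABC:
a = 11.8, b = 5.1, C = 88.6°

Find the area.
Two sides and the included angle (SAS): A = ½·a·b·sin(C) = ½·11.8·5.1·sin(88.6°)
sin(88.6°) ≈ 0.999701
A ≈ ½·60.18·0.999701 = 30.09·0.999701 ≈ 30.081

Area = 30.08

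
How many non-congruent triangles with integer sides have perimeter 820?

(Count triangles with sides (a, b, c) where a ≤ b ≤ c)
Let a ≤ b ≤ c with a + b + c = 820. The only binding inequality is a + b > c, i.e. 820 − c > c, so c < 820/2; and c ≥ 820/3 since c is the largest side.
So 274 ≤ c ≤ 409. For each c, b runs from ⌈(820 − c)/2⌉ up to c (then a = 820 − b − c satisfies 1 ≤ a ≤ b automatically), giving c − ⌈(820 − c)/2⌉ + 1 choices.
Summing over c: 2 + 3 + 5 + 6 + … + 203 + 204  (136 terms, c = 274, …, 409) = 14008
Check (closed form: nearest integer to p²/48 for even p, (p+3)²/48 for odd p): 820²/48 = 672400/48 ≈ 14008.33 → 14008

14008 triangles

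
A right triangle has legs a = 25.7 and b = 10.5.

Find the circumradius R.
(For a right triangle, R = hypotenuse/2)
Hypotenuse c = √(a² + b²) = √(660.49 + 110.25) = √770.74 ≈ 27.7622
R = c/2 ≈ 27.7622/2 ≈ 13.8811

R = 13.88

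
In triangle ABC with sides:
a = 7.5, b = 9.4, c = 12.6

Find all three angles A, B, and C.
Law of cosines for each angle (a² = 56.25, b² = 88.36, c² = 158.76):
cos(A) = (b² + c² − a²)/(2bc) = (88.36 + 158.76 − 56.25)/(2·9.4·12.6) = 190.87/236.88 ≈ 0.805767  ⇒  A ≈ 36.3156°
cos(B) = (a² + c² − b²)/(2ac) = (56.25 + 158.76 − 88.36)/(2·7.5·12.6) = 126.65/189 ≈ 0.670106  ⇒  B ≈ 47.9248°
cos(C) = (a² + b² − c²)/(2ab) = (56.25 + 88.36 − 158.76)/(2·7.5·9.4) = -14.15/141 ≈ -0.100355  ⇒  C ≈ 95.7596°
Check: A + B + C ≈ 180°

A = 36.32°, B = 47.92°, C = 95.76°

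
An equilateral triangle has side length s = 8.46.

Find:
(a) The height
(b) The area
(a) The height splits the triangle into two 30-60-90 halves: h = s·√3/2 = 8.46·1.73205/2 ≈ 14.6531/2 ≈ 7.32657
(b) Area = (√3/4)·s² = (√3/4)·8.46² = (√3/4)·71.5716 ≈ 0.433013·71.5716 ≈ 30.9914

Height = 7.327, Area = 30.99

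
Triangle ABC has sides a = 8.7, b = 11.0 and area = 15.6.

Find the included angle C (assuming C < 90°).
Area = ½·a·b·sin(C)  ⇒  sin(C) = 2·Area/(a·b) = 2·15.6/(8.7·11.0) = 31.2/95.7 ≈ 0.326019
C = arcsin(0.326019) ≈ 19.0273° (taking the acute solution since C < 90°)

C = 19.03°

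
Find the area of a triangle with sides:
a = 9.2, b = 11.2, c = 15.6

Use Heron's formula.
s = (9.2 + 11.2 + 15.6)/2 = 36/2 = 18
s − a = 8.8, s − b = 6.8, s − c = 2.4
s(s−a)(s−b)(s−c) = 18·8.8·6.8·2.4 ≈ 2585.09
Area = √2585.09 ≈ 50.8438

Area = 50.84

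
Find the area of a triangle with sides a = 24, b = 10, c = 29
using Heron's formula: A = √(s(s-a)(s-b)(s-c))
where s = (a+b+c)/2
s = (24 + 10 + 29)/2 = 63/2 = 31.5
s − a = 7.5, s − b = 21.5, s − c = 2.5
s(s−a)(s−b)(s−c) = 31.5·7.5·21.5·2.5 = 12698.4375
Area = √12698.4375 ≈ 112.687

s = 31.5, Area = 112.7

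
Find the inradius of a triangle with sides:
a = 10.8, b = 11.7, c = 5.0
r = Area/s where s is the semi-perimeter.
s = (10.8 + 11.7 + 5.0)/2 = 27.5/2 = 13.75
Area = √(s(s−a)(s−b)(s−c)) = √(13.75·2.95·2.05·8.75) ≈ √727.59 ≈ 26.9739
r ≈ 26.9739/13.75 ≈ 1.96174

r = 1.962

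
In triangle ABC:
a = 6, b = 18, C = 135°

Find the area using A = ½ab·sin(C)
A = ½·a·b·sin(C) = ½·6·18·sin(135°)
sin(135°) ≈ 0.707107
A ≈ ½·108·0.707107 = 54·0.707107 ≈ 38.1838

Area = 38.18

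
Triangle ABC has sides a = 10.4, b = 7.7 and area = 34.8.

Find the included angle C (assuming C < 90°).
Area = ½·a·b·sin(C)  ⇒  sin(C) = 2·Area/(a·b) = 2·34.8/(10.4·7.7) = 69.6/80.08 ≈ 0.869131
C = arcsin(0.869131) ≈ 60.3578° (taking the acute solution since C < 90°)

C = 60.36°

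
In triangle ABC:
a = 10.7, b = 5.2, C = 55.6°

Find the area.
Two sides and the included angle (SAS): A = ½·a·b·sin(C) = ½·10.7·5.2·sin(55.6°)
sin(55.6°) ≈ 0.825113
A ≈ ½·55.64·0.825113 = 27.82·0.825113 ≈ 22.9547

Area = 22.95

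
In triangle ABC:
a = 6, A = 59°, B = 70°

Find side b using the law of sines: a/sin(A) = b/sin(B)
a/sin(A) = b/sin(B)  ⇒  b = a·sin(B)/sin(A) = 6·sin(70°)/sin(59°)
sin(70°) ≈ 0.939693, sin(59°) ≈ 0.857167
b ≈ 6·0.939693/0.857167 ≈ 5.63816/0.857167 ≈ 6.57766

b = 6.578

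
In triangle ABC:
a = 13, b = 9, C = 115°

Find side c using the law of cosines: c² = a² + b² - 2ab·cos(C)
c² = 13² + 9² − 2·13·9·cos(115°)
cos(115°) ≈ -0.422618
c² ≈ 169 + 81 − 234·(-0.422618) ≈ 250 + 98.8927 ≈ 348.893
c ≈ √348.893 ≈ 18.6787

c = 18.68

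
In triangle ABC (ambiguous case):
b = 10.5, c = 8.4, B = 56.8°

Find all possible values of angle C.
b/sin(B) = c/sin(C)  ⇒  sin(C) = c·sin(B)/b = 8.4·sin(56.8°)/10.5
sin(56.8°) ≈ 0.836764
sin(C) ≈ 8.4·0.836764/10.5 ≈ 7.02882/10.5 ≈ 0.669411
Candidate 1: C₁ = arcsin(0.669411) ≈ 42.0217°  →  A = 180° − 56.8° − 42.0217° ≈ 81.1783° > 0, valid
Candidate 2: C₂ = 180° − C₁ ≈ 137.978°  →  A = 180° − 56.8° − 137.978° ≈ -14.7783° ≤ 0, not a valid triangle

C = 42.02° (one solution)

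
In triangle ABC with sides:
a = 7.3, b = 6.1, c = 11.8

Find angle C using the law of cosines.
c² = a² + b² − 2ab·cos(C)  ⇒  cos(C) = (a² + b² − c²)/(2ab)
cos(C) = (7.3² + 6.1² − 11.8²)/(2·7.3·6.1) = (53.29 + 37.21 − 139.24)/89.06 = -48.74/89.06 ≈ -0.547272
C = arccos(-0.547272) ≈ 123.18°

C = 123.2°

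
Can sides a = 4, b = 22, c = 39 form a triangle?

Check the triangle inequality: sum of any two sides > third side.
a + b vs c: 4 + 22 = 26 ≤ 39  ✗
a + c vs b: 4 + 39 = 43 > 22  ✓
b + c vs a: 22 + 39 = 61 > 4  ✓

No: 4 + 22 = 26 is not > 39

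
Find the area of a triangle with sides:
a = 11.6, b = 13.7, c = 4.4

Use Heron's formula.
s = (11.6 + 13.7 + 4.4)/2 = 29.7/2 = 14.85
s − a = 3.25, s − b = 1.15, s − c = 10.45
s(s−a)(s−b)(s−c) = 14.85·3.25·1.15·10.45 ≈ 579.995
Area = √579.995 ≈ 24.0831

Area = 24.08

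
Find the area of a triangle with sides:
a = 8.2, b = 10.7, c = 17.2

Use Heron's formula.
s = (8.2 + 10.7 + 17.2)/2 = 36.1/2 = 18.05
s − a = 9.85, s − b = 7.35, s − c = 0.85
s(s−a)(s−b)(s−c) = 18.05·9.85·7.35·0.85 ≈ 1110.76
Area = √1110.76 ≈ 33.328

Area = 33.33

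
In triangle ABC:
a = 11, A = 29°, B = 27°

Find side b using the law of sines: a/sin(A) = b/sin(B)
a/sin(A) = b/sin(B)  ⇒  b = a·sin(B)/sin(A) = 11·sin(27°)/sin(29°)
sin(27°) ≈ 0.45399, sin(29°) ≈ 0.48481
b ≈ 11·0.45399/0.48481 ≈ 4.9939/0.48481 ≈ 10.3007

b = 10.3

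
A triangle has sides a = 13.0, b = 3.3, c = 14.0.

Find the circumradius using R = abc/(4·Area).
First find the area with Heron's formula.
s = (13.0 + 3.3 + 14.0)/2 = 15.15
Area = √(s(s−a)(s−b)(s−c)) = √(15.15·2.15·11.85·1.15) ≈ √443.882 ≈ 21.0685
abc = 13.0·3.3·14.0 = 600.6
R = abc/(4·Area) ≈ 600.6/(4·21.0685) = 600.6/84.274 ≈ 7.12675

R = 7.127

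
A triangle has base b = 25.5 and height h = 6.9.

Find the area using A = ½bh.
A = ½·b·h = ½·25.5·6.9 = ½·175.95 = 87.975

Area = 87.975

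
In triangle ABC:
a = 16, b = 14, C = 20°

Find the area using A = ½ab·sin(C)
A = ½·a·b·sin(C) = ½·16·14·sin(20°)
sin(20°) ≈ 0.34202
A ≈ ½·224·0.34202 = 112·0.34202 ≈ 38.3063

Area = 38.31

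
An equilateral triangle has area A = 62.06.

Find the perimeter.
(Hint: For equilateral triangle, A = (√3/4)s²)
A = (√3/4)s²  ⇒  s² = 4A/√3 = 4·62.06/√3 = 248.24/1.73205 ≈ 143.321
s ≈ √143.321 ≈ 11.9717
Perimeter = 3s ≈ 3·11.9717 ≈ 35.9151

Perimeter = 35.92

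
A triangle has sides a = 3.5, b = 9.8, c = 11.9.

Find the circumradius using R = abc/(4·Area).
First find the area with Heron's formula.
s = (3.5 + 9.8 + 11.9)/2 = 12.6
Area = √(s(s−a)(s−b)(s−c)) = √(12.6·9.1·2.8·0.7) ≈ √224.734 ≈ 14.9911
abc = 3.5·9.8·11.9 = 408.17
R = abc/(4·Area) ≈ 408.17/(4·14.9911) = 408.17/59.9645 ≈ 6.80686

R = 6.807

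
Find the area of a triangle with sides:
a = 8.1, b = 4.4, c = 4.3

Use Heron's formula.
s = (8.1 + 4.4 + 4.3)/2 = 16.8/2 = 8.4
s − a = 0.3, s − b = 4, s − c = 4.1
s(s−a)(s−b)(s−c) = 8.4·0.3·4·4.1 ≈ 41.328
Area = √41.328 ≈ 6.42869

Area = 6.429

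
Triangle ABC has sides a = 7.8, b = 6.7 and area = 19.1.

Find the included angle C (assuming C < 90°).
Area = ½·a·b·sin(C)  ⇒  sin(C) = 2·Area/(a·b) = 2·19.1/(7.8·6.7) = 38.2/52.26 ≈ 0.730961
C = arcsin(0.730961) ≈ 46.967° (taking the acute solution since C < 90°)

C = 46.97°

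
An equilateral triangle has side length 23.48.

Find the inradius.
r = Area/s with s the semi-perimeter.
Area = (√3/4)·23.48² = (√3/4)·551.3104 ≈ 0.433013·551.3104 ≈ 238.724
s = 3·23.48/2 = 35.22
r ≈ 238.724/35.22 ≈ 6.77809
(Equivalently r = side/(2√3) = 23.48/3.4641 ≈ 6.77809.)

r = 6.778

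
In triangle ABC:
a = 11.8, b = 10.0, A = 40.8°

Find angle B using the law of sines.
a/sin(A) = b/sin(B)  ⇒  sin(B) = b·sin(A)/a = 10.0·sin(40.8°)/11.8
sin(40.8°) ≈ 0.653421
sin(B) ≈ 10.0·0.653421/11.8 ≈ 6.53421/11.8 ≈ 0.553746
B = arcsin(0.553746) ≈ 33.6244°
(Since b ≤ a we need B ≤ A, so the obtuse alternative 180° − 33.6244° ≈ 146.376° is rejected.)

B = 33.62°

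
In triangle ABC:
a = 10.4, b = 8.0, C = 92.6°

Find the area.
Two sides and the included angle (SAS): A = ½·a·b·sin(C) = ½·10.4·8.0·sin(92.6°)
sin(92.6°) ≈ 0.998971
A ≈ ½·83.2·0.998971 = 41.6·0.998971 ≈ 41.5572

Area = 41.56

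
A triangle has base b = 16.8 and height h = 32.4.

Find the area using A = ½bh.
A = ½·b·h = ½·16.8·32.4 = ½·544.32 = 272.16

Area = 272.16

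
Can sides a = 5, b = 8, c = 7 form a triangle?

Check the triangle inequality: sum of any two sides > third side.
a + b vs c: 5 + 8 = 13 > 7  ✓
a + c vs b: 5 + 7 = 12 > 8  ✓
b + c vs a: 8 + 7 = 15 > 5  ✓

Yes, triangle inequality satisfied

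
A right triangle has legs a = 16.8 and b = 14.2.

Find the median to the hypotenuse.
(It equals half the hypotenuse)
Hypotenuse c = √(a² + b²) = √(282.24 + 201.64) = √483.88 ≈ 21.9973
Median to hypotenuse = c/2 ≈ 21.9973/2 ≈ 10.9986

Median = 11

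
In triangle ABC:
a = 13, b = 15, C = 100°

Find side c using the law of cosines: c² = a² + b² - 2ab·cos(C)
c² = 13² + 15² − 2·13·15·cos(100°)
cos(100°) ≈ -0.173648
c² ≈ 169 + 225 − 390·(-0.173648) ≈ 394 + 67.7228 ≈ 461.723
c ≈ √461.723 ≈ 21.4877

c = 21.49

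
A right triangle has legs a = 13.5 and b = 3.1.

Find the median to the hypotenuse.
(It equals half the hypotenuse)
Hypotenuse c = √(a² + b²) = √(182.25 + 9.61) = √191.86 ≈ 13.8514
Median to hypotenuse = c/2 ≈ 13.8514/2 ≈ 6.92568

Median = 6.926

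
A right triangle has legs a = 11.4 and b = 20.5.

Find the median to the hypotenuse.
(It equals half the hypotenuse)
Hypotenuse c = √(a² + b²) = √(129.96 + 420.25) = √550.21 ≈ 23.4566
Median to hypotenuse = c/2 ≈ 23.4566/2 ≈ 11.7283

Median = 11.73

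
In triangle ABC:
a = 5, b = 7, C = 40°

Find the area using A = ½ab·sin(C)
A = ½·a·b·sin(C) = ½·5·7·sin(40°)
sin(40°) ≈ 0.642788
A ≈ ½·35·0.642788 = 17.5·0.642788 ≈ 11.2488

Area = 11.25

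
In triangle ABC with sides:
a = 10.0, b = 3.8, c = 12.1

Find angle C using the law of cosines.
c² = a² + b² − 2ab·cos(C)  ⇒  cos(C) = (a² + b² − c²)/(2ab)
cos(C) = (10.0² + 3.8² − 12.1²)/(2·10.0·3.8) = (100 + 14.44 − 146.41)/76 = -31.97/76 ≈ -0.420658
C = arccos(-0.420658) ≈ 114.876°

C = 114.9°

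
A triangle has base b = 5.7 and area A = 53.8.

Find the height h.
A = ½·b·h  ⇒  h = 2A/b = 2·53.8/5.7 = 107.6/5.7 ≈ 18.8772

h = 18.88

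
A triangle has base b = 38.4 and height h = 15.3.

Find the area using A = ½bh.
A = ½·b·h = ½·38.4·15.3 = ½·587.52 = 293.76

Area = 293.76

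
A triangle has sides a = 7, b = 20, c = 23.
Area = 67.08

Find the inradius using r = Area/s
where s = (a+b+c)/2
s = (7 + 20 + 23)/2 = 50/2 = 25
r = Area/s = 67.08/25 ≈ 2.6832

r = 2.683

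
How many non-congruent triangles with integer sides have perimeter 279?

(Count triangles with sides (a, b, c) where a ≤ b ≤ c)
Let a ≤ b ≤ c with a + b + c = 279. The only binding inequality is a + b > c, i.e. 279 − c > c, so c < 279/2; and c ≥ 279/3 since c is the largest side.
So 93 ≤ c ≤ 139. For each c, b runs from ⌈(279 − c)/2⌉ up to c (then a = 279 − b − c satisfies 1 ≤ a ≤ b automatically), giving c − ⌈(279 − c)/2⌉ + 1 choices.
Summing over c: 1 + 2 + 4 + 5 + … + 68 + 70  (47 terms, c = 93, …, 139) = 1657
Check (closed form: nearest integer to p²/48 for even p, (p+3)²/48 for odd p): (279+3)²/48 = 282²/48 = 79524/48 ≈ 1656.75 → 1657

1657 triangles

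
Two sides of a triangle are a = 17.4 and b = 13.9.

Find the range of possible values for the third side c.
Triangle inequality: |a − b| < c < a + b
|a − b| = |17.4 − 13.9| = 3.5
a + b = 17.4 + 13.9 = 31.3

3.5 < c < 31.3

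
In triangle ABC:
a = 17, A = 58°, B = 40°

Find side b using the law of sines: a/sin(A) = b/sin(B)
a/sin(A) = b/sin(B)  ⇒  b = a·sin(B)/sin(A) = 17·sin(40°)/sin(58°)
sin(40°) ≈ 0.642788, sin(58°) ≈ 0.848048
b ≈ 17·0.642788/0.848048 ≈ 10.9274/0.848048 ≈ 12.8853

b = 12.89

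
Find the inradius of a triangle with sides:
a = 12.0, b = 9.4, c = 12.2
r = Area/s where s is the semi-perimeter.
s = (12.0 + 9.4 + 12.2)/2 = 33.6/2 = 16.8
Area = √(s(s−a)(s−b)(s−c)) = √(16.8·4.8·7.4·4.6) ≈ √2744.99 ≈ 52.3926
r ≈ 52.3926/16.8 ≈ 3.11861

r = 3.119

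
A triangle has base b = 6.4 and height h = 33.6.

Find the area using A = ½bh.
A = ½·b·h = ½·6.4·33.6 = ½·215.04 = 107.52

Area = 107.52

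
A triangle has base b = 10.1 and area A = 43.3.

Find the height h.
A = ½·b·h  ⇒  h = 2A/b = 2·43.3/10.1 = 86.6/10.1 ≈ 8.57426

h = 8.574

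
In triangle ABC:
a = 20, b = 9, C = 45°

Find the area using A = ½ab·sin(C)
A = ½·a·b·sin(C) = ½·20·9·sin(45°)
sin(45°) ≈ 0.707107
A ≈ ½·180·0.707107 = 90·0.707107 ≈ 63.6396

Area = 63.64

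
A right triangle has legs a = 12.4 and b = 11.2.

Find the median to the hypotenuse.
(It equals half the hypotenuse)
Hypotenuse c = √(a² + b²) = √(153.76 + 125.44) = √279.2 ≈ 16.7093
Median to hypotenuse = c/2 ≈ 16.7093/2 ≈ 8.35464

Median = 8.355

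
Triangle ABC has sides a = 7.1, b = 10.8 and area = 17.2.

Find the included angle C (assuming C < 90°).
Area = ½·a·b·sin(C)  ⇒  sin(C) = 2·Area/(a·b) = 2·17.2/(7.1·10.8) = 34.4/76.68 ≈ 0.448618
C = arcsin(0.448618) ≈ 26.655° (taking the acute solution since C < 90°)

C = 26.66°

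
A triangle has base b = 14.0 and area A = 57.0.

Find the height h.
A = ½·b·h  ⇒  h = 2A/b = 2·57.0/14.0 = 114/14.0 ≈ 8.14286

h = 8.143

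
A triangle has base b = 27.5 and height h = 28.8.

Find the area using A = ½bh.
A = ½·b·h = ½·27.5·28.8 = ½·792 = 396

Area = 396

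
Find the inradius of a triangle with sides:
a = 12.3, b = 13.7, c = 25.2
r = Area/s where s is the semi-perimeter.
s = (12.3 + 13.7 + 25.2)/2 = 51.2/2 = 25.6
Area = √(s(s−a)(s−b)(s−c)) = √(25.6·13.3·11.9·0.4) ≈ √1620.68 ≈ 40.2577
r ≈ 40.2577/25.6 ≈ 1.57257

r = 1.573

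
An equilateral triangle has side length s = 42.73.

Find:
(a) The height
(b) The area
(a) The height splits the triangle into two 30-60-90 halves: h = s·√3/2 = 42.73·1.73205/2 ≈ 74.0105/2 ≈ 37.0053
(b) Area = (√3/4)·s² = (√3/4)·42.73² = (√3/4)·1825.8529 ≈ 0.433013·1825.8529 ≈ 790.617

Height = 37.01, Area = 790.6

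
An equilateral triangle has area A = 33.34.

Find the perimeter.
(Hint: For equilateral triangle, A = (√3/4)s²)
A = (√3/4)s²  ⇒  s² = 4A/√3 = 4·33.34/√3 = 133.36/1.73205 ≈ 76.9954
s ≈ √76.9954 ≈ 8.7747
Perimeter = 3s ≈ 3·8.7747 ≈ 26.3241

Perimeter = 26.32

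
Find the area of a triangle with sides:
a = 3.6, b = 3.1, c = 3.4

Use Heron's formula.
s = (3.6 + 3.1 + 3.4)/2 = 10.1/2 = 5.05
s − a = 1.45, s − b = 1.95, s − c = 1.65
s(s−a)(s−b)(s−c) = 5.05·1.45·1.95·1.65 ≈ 23.5601
Area = √23.5601 ≈ 4.85388

Area = 4.854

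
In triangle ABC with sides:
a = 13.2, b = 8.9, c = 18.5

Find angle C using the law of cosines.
c² = a² + b² − 2ab·cos(C)  ⇒  cos(C) = (a² + b² − c²)/(2ab)
cos(C) = (13.2² + 8.9² − 18.5²)/(2·13.2·8.9) = (174.24 + 79.21 − 342.25)/234.96 = -88.8/234.96 ≈ -0.377937
C = arccos(-0.377937) ≈ 112.206°

C = 112.2°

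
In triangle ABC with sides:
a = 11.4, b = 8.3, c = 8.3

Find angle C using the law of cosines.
c² = a² + b² − 2ab·cos(C)  ⇒  cos(C) = (a² + b² − c²)/(2ab)
cos(C) = (11.4² + 8.3² − 8.3²)/(2·11.4·8.3) = (129.96 + 68.89 − 68.89)/189.24 = 129.96/189.24 ≈ 0.686747
C = arccos(0.686747) ≈ 46.6268°

C = 46.63°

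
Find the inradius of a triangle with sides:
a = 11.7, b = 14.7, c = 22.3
r = Area/s where s is the semi-perimeter.
s = (11.7 + 14.7 + 22.3)/2 = 48.7/2 = 24.35
Area = √(s(s−a)(s−b)(s−c)) = √(24.35·12.65·9.65·2.05) ≈ √6093.55 ≈ 78.0612
r ≈ 78.0612/24.35 ≈ 3.2058

r = 3.206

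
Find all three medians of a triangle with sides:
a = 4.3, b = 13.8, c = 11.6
Median formula: m_a = ½√(2b² + 2c² − a²) (and cyclically). a² = 18.49, b² = 190.44, c² = 134.56.
m_a = ½√(2·190.44 + 2·134.56 − 18.49) = ½√631.51 ≈ ½·25.1299 ≈ 12.5649
m_b = ½√(2·18.49 + 2·134.56 − 190.44) = ½√115.66 ≈ ½·10.7545 ≈ 5.37727
m_c = ½√(2·18.49 + 2·190.44 − 134.56) = ½√283.3 ≈ ½·16.8315 ≈ 8.41576

m_a = 12.56, m_b = 5.377, m_c = 8.416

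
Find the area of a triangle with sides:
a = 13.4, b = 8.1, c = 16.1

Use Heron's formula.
s = (13.4 + 8.1 + 16.1)/2 = 37.6/2 = 18.8
s − a = 5.4, s − b = 10.7, s − c = 2.7
s(s−a)(s−b)(s−c) = 18.8·5.4·10.7·2.7 ≈ 2932.91
Area = √2932.91 ≈ 54.1564

Area = 54.16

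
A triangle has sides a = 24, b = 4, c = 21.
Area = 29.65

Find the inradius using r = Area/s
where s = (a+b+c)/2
s = (24 + 4 + 21)/2 = 49/2 = 24.5
r = Area/s = 29.65/24.5 ≈ 1.2102

r = 1.21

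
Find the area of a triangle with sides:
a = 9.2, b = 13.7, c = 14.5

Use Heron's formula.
s = (9.2 + 13.7 + 14.5)/2 = 37.4/2 = 18.7
s − a = 9.5, s − b = 5, s − c = 4.2
s(s−a)(s−b)(s−c) = 18.7·9.5·5·4.2 ≈ 3730.65
Area = √3730.65 ≈ 61.079

Area = 61.08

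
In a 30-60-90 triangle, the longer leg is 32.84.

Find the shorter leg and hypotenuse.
In a 30-60-90 triangle the sides are in ratio 1 : √3 : 2, so short leg = long leg/√3 and hypotenuse = 2·(short leg).
Short leg = 32.84/√3 ≈ 32.84/1.73205 ≈ 18.9602
Hypotenuse = 2·18.9602 ≈ 37.9204

Short leg = 18.96, Hypotenuse = 37.92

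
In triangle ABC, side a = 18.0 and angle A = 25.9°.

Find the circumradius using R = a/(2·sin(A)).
R = a/(2·sin(A)) = 18.0/(2·sin(25.9°))
sin(25.9°) ≈ 0.436802
R ≈ 18.0/(2·0.436802) = 18.0/0.873604 ≈ 20.6043

R = 20.6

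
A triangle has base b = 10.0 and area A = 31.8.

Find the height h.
A = ½·b·h  ⇒  h = 2A/b = 2·31.8/10.0 = 63.6/10.0 ≈ 6.36

h = 6.36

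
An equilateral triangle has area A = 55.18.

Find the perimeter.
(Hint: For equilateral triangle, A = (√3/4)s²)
A = (√3/4)s²  ⇒  s² = 4A/√3 = 4·55.18/√3 = 220.72/1.73205 ≈ 127.433
s ≈ √127.433 ≈ 11.2886
Perimeter = 3s ≈ 3·11.2886 ≈ 33.8658

Perimeter = 33.87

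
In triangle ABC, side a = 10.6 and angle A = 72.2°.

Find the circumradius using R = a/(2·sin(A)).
R = a/(2·sin(A)) = 10.6/(2·sin(72.2°))
sin(72.2°) ≈ 0.952129
R ≈ 10.6/(2·0.952129) = 10.6/1.90426 ≈ 5.56647

R = 5.566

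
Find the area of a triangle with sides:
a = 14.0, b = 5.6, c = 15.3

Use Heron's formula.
s = (14.0 + 5.6 + 15.3)/2 = 34.9/2 = 17.45
s − a = 3.45, s − b = 11.85, s − c = 2.15
s(s−a)(s−b)(s−c) = 17.45·3.45·11.85·2.15 ≈ 1533.81
Area = √1533.81 ≈ 39.1639

Area = 39.16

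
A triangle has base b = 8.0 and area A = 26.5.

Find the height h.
A = ½·b·h  ⇒  h = 2A/b = 2·26.5/8.0 = 53/8.0 ≈ 6.625

h = 6.625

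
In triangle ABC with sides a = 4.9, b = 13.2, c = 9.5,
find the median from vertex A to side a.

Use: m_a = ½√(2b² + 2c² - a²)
m_a = ½√(2·13.2² + 2·9.5² − 4.9²) = ½√(2·174.24 + 2·90.25 − 24.01) = ½√(348.48 + 180.5 − 24.01) = ½√504.97
√504.97 ≈ 22.4715, so m_a ≈ 11.2358

m_a = 11.24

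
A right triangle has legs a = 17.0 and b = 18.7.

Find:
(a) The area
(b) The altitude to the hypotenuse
(a) The legs are perpendicular, so Area = ½·a·b = ½·17.0·18.7 = ½·317.9 = 158.95
(b) Hypotenuse c = √(a² + b²) = √(289 + 349.69) = √638.69 ≈ 25.2723
    Area = ½·c·h_c  ⇒  h_c = 2·Area/c = 317.9/25.2723 ≈ 12.579

Area = 158.95, h_c = 12.58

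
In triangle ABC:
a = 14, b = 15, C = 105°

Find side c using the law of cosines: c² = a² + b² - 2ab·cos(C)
c² = 14² + 15² − 2·14·15·cos(105°)
cos(105°) ≈ -0.258819
c² ≈ 196 + 225 − 420·(-0.258819) ≈ 421 + 108.704 ≈ 529.704
c ≈ √529.704 ≈ 23.0153

c = 23.02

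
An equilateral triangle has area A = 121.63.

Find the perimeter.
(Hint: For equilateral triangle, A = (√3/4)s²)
A = (√3/4)s²  ⇒  s² = 4A/√3 = 4·121.63/√3 = 486.52/1.73205 ≈ 280.892
s ≈ √280.892 ≈ 16.7598
Perimeter = 3s ≈ 3·16.7598 ≈ 50.2795

Perimeter = 50.28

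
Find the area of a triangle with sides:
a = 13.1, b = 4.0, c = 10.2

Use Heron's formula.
s = (13.1 + 4.0 + 10.2)/2 = 27.3/2 = 13.65
s − a = 0.55, s − b = 9.65, s − c = 3.45
s(s−a)(s−b)(s−c) = 13.65·0.55·9.65·3.45 ≈ 249.943
Area = √249.943 ≈ 15.8096

Area = 15.81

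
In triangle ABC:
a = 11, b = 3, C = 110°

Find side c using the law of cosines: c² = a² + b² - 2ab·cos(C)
c² = 11² + 3² − 2·11·3·cos(110°)
cos(110°) ≈ -0.34202
c² ≈ 121 + 9 − 66·(-0.34202) ≈ 130 + 22.5733 ≈ 152.573
c ≈ √152.573 ≈ 12.3521

c = 12.35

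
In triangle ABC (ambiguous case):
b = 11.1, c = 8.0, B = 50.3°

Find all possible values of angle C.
b/sin(B) = c/sin(C)  ⇒  sin(C) = c·sin(B)/b = 8.0·sin(50.3°)/11.1
sin(50.3°) ≈ 0.7694
sin(C) ≈ 8.0·0.7694/11.1 ≈ 6.1552/11.1 ≈ 0.554522
Candidate 1: C₁ = arcsin(0.554522) ≈ 33.6778°  →  A = 180° − 50.3° − 33.6778° ≈ 96.0222° > 0, valid
Candidate 2: C₂ = 180° − C₁ ≈ 146.322°  →  A = 180° − 50.3° − 146.322° ≈ -16.6222° ≤ 0, not a valid triangle

C = 33.68° (one solution)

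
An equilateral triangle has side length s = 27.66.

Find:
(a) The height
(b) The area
(a) The height splits the triangle into two 30-60-90 halves: h = s·√3/2 = 27.66·1.73205/2 ≈ 47.9085/2 ≈ 23.9543
(b) Area = (√3/4)·s² = (√3/4)·27.66² = (√3/4)·765.0756 ≈ 0.433013·765.0756 ≈ 331.287

Height = 23.95, Area = 331.3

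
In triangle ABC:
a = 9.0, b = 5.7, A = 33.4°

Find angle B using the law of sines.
a/sin(A) = b/sin(B)  ⇒  sin(B) = b·sin(A)/a = 5.7·sin(33.4°)/9.0
sin(33.4°) ≈ 0.550481
sin(B) ≈ 5.7·0.550481/9.0 ≈ 3.13774/9.0 ≈ 0.348638
B = arcsin(0.348638) ≈ 20.404°
(Since b ≤ a we need B ≤ A, so the obtuse alternative 180° − 20.404° ≈ 159.596° is rejected.)

B = 20.4°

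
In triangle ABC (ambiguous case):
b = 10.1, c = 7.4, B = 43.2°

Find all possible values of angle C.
b/sin(B) = c/sin(C)  ⇒  sin(C) = c·sin(B)/b = 7.4·sin(43.2°)/10.1
sin(43.2°) ≈ 0.684547
sin(C) ≈ 7.4·0.684547/10.1 ≈ 5.06565/10.1 ≈ 0.501549
Candidate 1: C₁ = arcsin(0.501549) ≈ 30.1026°  →  A = 180° − 43.2° − 30.1026° ≈ 106.697° > 0, valid
Candidate 2: C₂ = 180° − C₁ ≈ 149.897°  →  A = 180° − 43.2° − 149.897° ≈ -13.0974° ≤ 0, not a valid triangle

C = 30.1° (one solution)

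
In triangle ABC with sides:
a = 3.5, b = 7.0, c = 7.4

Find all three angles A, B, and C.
Law of cosines for each angle (a² = 12.25, b² = 49, c² = 54.76):
cos(A) = (b² + c² − a²)/(2bc) = (49 + 54.76 − 12.25)/(2·7.0·7.4) = 91.51/103.6 ≈ 0.883301  ⇒  A ≈ 27.9568°
cos(B) = (a² + c² − b²)/(2ac) = (12.25 + 54.76 − 49)/(2·3.5·7.4) = 18.01/51.8 ≈ 0.347683  ⇒  B ≈ 69.6543°
cos(C) = (a² + b² − c²)/(2ab) = (12.25 + 49 − 54.76)/(2·3.5·7.0) = 6.49/49 ≈ 0.132449  ⇒  C ≈ 82.3889°
Check: A + B + C ≈ 180°

A = 27.96°, B = 69.65°, C = 82.39°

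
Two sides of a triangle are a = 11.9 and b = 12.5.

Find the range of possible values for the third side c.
Triangle inequality: |a − b| < c < a + b
|a − b| = |11.9 − 12.5| = 0.6
a + b = 11.9 + 12.5 = 24.4

0.6 < c < 24.4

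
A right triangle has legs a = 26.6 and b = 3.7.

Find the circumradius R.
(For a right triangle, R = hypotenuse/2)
Hypotenuse c = √(a² + b²) = √(707.56 + 13.69) = √721.25 ≈ 26.8561
R = c/2 ≈ 26.8561/2 ≈ 13.428

R = 13.43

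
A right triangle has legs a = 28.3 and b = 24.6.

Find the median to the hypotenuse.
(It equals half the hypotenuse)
Hypotenuse c = √(a² + b²) = √(800.89 + 605.16) = √1406.05 ≈ 37.4973
Median to hypotenuse = c/2 ≈ 37.4973/2 ≈ 18.7487

Median = 18.75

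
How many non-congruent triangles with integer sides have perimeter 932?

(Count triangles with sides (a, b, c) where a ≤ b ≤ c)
Let a ≤ b ≤ c with a + b + c = 932. The only binding inequality is a + b > c, i.e. 932 − c > c, so c < 932/2; and c ≥ 932/3 since c is the largest side.
So 311 ≤ c ≤ 465. For each c, b runs from ⌈(932 − c)/2⌉ up to c (then a = 932 − b − c satisfies 1 ≤ a ≤ b automatically), giving c − ⌈(932 − c)/2⌉ + 1 choices.
Summing over c: 1 + 3 + 4 + 6 + … + 231 + 232  (155 terms, c = 311, …, 465) = 18096
Check (closed form: nearest integer to p²/48 for even p, (p+3)²/48 for odd p): 932²/48 = 868624/48 ≈ 18096.33 → 18096

18096 triangles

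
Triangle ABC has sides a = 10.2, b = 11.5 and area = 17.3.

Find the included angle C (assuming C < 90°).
Area = ½·a·b·sin(C)  ⇒  sin(C) = 2·Area/(a·b) = 2·17.3/(10.2·11.5) = 34.6/117.3 ≈ 0.29497
C = arcsin(0.29497) ≈ 17.1557° (taking the acute solution since C < 90°)

C = 17.16°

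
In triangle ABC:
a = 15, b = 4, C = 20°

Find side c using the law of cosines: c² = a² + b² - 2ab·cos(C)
c² = 15² + 4² − 2·15·4·cos(20°)
cos(20°) ≈ 0.939693
c² ≈ 225 + 16 − 120·(0.939693) ≈ 241 − 112.763 ≈ 128.237
c ≈ √128.237 ≈ 11.3242

c = 11.32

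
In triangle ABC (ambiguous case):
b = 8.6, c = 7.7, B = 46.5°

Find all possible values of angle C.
b/sin(B) = c/sin(C)  ⇒  sin(C) = c·sin(B)/b = 7.7·sin(46.5°)/8.6
sin(46.5°) ≈ 0.725374
sin(C) ≈ 7.7·0.725374/8.6 ≈ 5.58538/8.6 ≈ 0.649463
Candidate 1: C₁ = arcsin(0.649463) ≈ 40.5011°  →  A = 180° − 46.5° − 40.5011° ≈ 92.9989° > 0, valid
Candidate 2: C₂ = 180° − C₁ ≈ 139.499°  →  A = 180° − 46.5° − 139.499° ≈ -5.9989° ≤ 0, not a valid triangle

C = 40.5° (one solution)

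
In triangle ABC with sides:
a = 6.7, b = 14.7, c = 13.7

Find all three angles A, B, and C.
Law of cosines for each angle (a² = 44.89, b² = 216.09, c² = 187.69):
cos(A) = (b² + c² − a²)/(2bc) = (216.09 + 187.69 − 44.89)/(2·14.7·13.7) = 358.89/402.78 ≈ 0.891032  ⇒  A ≈ 26.9967°
cos(B) = (a² + c² − b²)/(2ac) = (44.89 + 187.69 − 216.09)/(2·6.7·13.7) = 16.49/183.58 ≈ 0.0898246  ⇒  B ≈ 84.8465°
cos(C) = (a² + b² − c²)/(2ab) = (44.89 + 216.09 − 187.69)/(2·6.7·14.7) = 73.29/196.98 ≈ 0.372068  ⇒  C ≈ 68.1568°
Check: A + B + C ≈ 180°

A = 27°, B = 84.85°, C = 68.16°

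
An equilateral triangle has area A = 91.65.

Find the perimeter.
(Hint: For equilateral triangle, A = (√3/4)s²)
A = (√3/4)s²  ⇒  s² = 4A/√3 = 4·91.65/√3 = 366.6/1.73205 ≈ 211.657
s ≈ √211.657 ≈ 14.5484
Perimeter = 3s ≈ 3·14.5484 ≈ 43.6453

Perimeter = 43.65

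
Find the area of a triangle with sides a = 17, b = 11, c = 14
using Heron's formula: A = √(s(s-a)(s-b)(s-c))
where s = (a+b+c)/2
s = (17 + 11 + 14)/2 = 42/2 = 21
s − a = 4, s − b = 10, s − c = 7
s(s−a)(s−b)(s−c) = 21·4·10·7 = 5880
Area = √5880 ≈ 76.6812

s = 21.0, Area = 76.68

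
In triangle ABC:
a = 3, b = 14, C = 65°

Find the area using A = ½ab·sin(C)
A = ½·a·b·sin(C) = ½·3·14·sin(65°)
sin(65°) ≈ 0.906308
A ≈ ½·42·0.906308 = 21·0.906308 ≈ 19.0325

Area = 19.03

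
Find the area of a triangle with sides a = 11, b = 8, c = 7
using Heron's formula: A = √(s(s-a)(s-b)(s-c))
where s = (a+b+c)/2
s = (11 + 8 + 7)/2 = 26/2 = 13
s − a = 2, s − b = 5, s − c = 6
s(s−a)(s−b)(s−c) = 13·2·5·6 = 780
Area = √780 ≈ 27.9285

s = 13.0, Area = 27.93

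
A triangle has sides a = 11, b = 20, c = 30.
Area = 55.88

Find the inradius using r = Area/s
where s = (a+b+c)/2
s = (11 + 20 + 30)/2 = 61/2 = 30.5
r = Area/s = 55.88/30.5 ≈ 1.83213

r = 1.832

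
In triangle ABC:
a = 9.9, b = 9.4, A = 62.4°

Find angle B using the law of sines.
a/sin(A) = b/sin(B)  ⇒  sin(B) = b·sin(A)/a = 9.4·sin(62.4°)/9.9
sin(62.4°) ≈ 0.886204
sin(B) ≈ 9.4·0.886204/9.9 ≈ 8.33031/9.9 ≈ 0.841446
B = arcsin(0.841446) ≈ 57.2931°
(Since b ≤ a we need B ≤ A, so the obtuse alternative 180° − 57.2931° ≈ 122.707° is rejected.)

B = 57.29°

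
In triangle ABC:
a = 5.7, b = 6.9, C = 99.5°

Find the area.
Two sides and the included angle (SAS): A = ½·a·b·sin(C) = ½·5.7·6.9·sin(99.5°)
sin(99.5°) ≈ 0.986286
A ≈ ½·39.33·0.986286 = 19.665·0.986286 ≈ 19.3953

Area = 19.4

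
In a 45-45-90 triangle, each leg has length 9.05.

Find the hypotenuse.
In a 45-45-90 triangle the sides are in ratio 1 : 1 : √2, so hypotenuse = leg·√2.
Hypotenuse = 9.05·√2 ≈ 9.05·1.41421 ≈ 12.7986

Hypotenuse = 9.05√2 = 12.8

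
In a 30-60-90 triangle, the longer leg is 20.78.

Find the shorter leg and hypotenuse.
In a 30-60-90 triangle the sides are in ratio 1 : √3 : 2, so short leg = long leg/√3 and hypotenuse = 2·(short leg).
Short leg = 20.78/√3 ≈ 20.78/1.73205 ≈ 11.9973
Hypotenuse = 2·11.9973 ≈ 23.9947

Short leg = 12, Hypotenuse = 23.99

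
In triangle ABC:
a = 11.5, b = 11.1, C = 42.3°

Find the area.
Two sides and the included angle (SAS): A = ½·a·b·sin(C) = ½·11.5·11.1·sin(42.3°)
sin(42.3°) ≈ 0.673013
A ≈ ½·127.65·0.673013 = 63.825·0.673013 ≈ 42.955

Area = 42.96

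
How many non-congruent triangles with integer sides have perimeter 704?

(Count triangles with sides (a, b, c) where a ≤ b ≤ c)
Let a ≤ b ≤ c with a + b + c = 704. The only binding inequality is a + b > c, i.e. 704 − c > c, so c < 704/2; and c ≥ 704/3 since c is the largest side.
So 235 ≤ c ≤ 351. For each c, b runs from ⌈(704 − c)/2⌉ up to c (then a = 704 − b − c satisfies 1 ≤ a ≤ b automatically), giving c − ⌈(704 − c)/2⌉ + 1 choices.
Summing over c: 1 + 3 + 4 + 6 + … + 174 + 175  (117 terms, c = 235, …, 351) = 10325
Check (closed form: nearest integer to p²/48 for even p, (p+3)²/48 for odd p): 704²/48 = 495616/48 ≈ 10325.33 → 10325

10325 triangles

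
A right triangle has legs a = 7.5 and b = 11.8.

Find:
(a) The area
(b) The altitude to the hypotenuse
(a) The legs are perpendicular, so Area = ½·a·b = ½·7.5·11.8 = ½·88.5 = 44.25
(b) Hypotenuse c = √(a² + b²) = √(56.25 + 139.24) = √195.49 ≈ 13.9818
    Area = ½·c·h_c  ⇒  h_c = 2·Area/c = 88.5/13.9818 ≈ 6.32967

Area = 44.25, h_c = 6.33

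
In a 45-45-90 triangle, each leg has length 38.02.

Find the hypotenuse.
In a 45-45-90 triangle the sides are in ratio 1 : 1 : √2, so hypotenuse = leg·√2.
Hypotenuse = 38.02·√2 ≈ 38.02·1.41421 ≈ 53.7684

Hypotenuse = 38.02√2 = 53.77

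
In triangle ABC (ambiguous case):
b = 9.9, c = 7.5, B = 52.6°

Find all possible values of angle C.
b/sin(B) = c/sin(C)  ⇒  sin(C) = c·sin(B)/b = 7.5·sin(52.6°)/9.9
sin(52.6°) ≈ 0.794415
sin(C) ≈ 7.5·0.794415/9.9 ≈ 5.95811/9.9 ≈ 0.601829
Candidate 1: C₁ = arcsin(0.601829) ≈ 37.001°  →  A = 180° − 52.6° − 37.001° ≈ 90.399° > 0, valid
Candidate 2: C₂ = 180° − C₁ ≈ 142.999°  →  A = 180° − 52.6° − 142.999° ≈ -15.599° ≤ 0, not a valid triangle

C = 37° (one solution)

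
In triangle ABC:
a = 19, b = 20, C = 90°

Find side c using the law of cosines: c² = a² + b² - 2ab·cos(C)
c² = 19² + 20² − 2·19·20·cos(90°)
cos(90°) ≈ 0
c² ≈ 361 + 400 − 760·(0) ≈ 761 − 0 ≈ 761
c ≈ √761 ≈ 27.5862

c = 27.59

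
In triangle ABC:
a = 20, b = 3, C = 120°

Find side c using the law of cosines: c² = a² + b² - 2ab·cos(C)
c² = 20² + 3² − 2·20·3·cos(120°)
cos(120°) ≈ -0.5
c² ≈ 400 + 9 − 120·(-0.5) ≈ 409 + 60 ≈ 469
c ≈ √469 ≈ 21.6564

c = 21.66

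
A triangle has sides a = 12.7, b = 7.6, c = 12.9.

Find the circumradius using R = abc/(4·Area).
First find the area with Heron's formula.
s = (12.7 + 7.6 + 12.9)/2 = 16.6
Area = √(s(s−a)(s−b)(s−c)) = √(16.6·3.9·9·3.7) ≈ √2155.84 ≈ 46.431
abc = 12.7·7.6·12.9 = 1245.108
R = abc/(4·Area) ≈ 1245.108/(4·46.431) = 1245.108/185.724 ≈ 6.70407

R = 6.704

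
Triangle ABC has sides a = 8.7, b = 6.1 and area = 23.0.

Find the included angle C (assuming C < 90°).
Area = ½·a·b·sin(C)  ⇒  sin(C) = 2·Area/(a·b) = 2·23.0/(8.7·6.1) = 46/53.07 ≈ 0.86678
C = arcsin(0.86678) ≈ 60.0866° (taking the acute solution since C < 90°)

C = 60.09°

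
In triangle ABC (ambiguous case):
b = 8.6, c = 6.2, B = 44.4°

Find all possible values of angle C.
b/sin(B) = c/sin(C)  ⇒  sin(C) = c·sin(B)/b = 6.2·sin(44.4°)/8.6
sin(44.4°) ≈ 0.699663
sin(C) ≈ 6.2·0.699663/8.6 ≈ 4.33791/8.6 ≈ 0.504408
Candidate 1: C₁ = arcsin(0.504408) ≈ 30.2921°  →  A = 180° − 44.4° − 30.2921° ≈ 105.308° > 0, valid
Candidate 2: C₂ = 180° − C₁ ≈ 149.708°  →  A = 180° − 44.4° − 149.708° ≈ -14.1079° ≤ 0, not a valid triangle

C = 30.29° (one solution)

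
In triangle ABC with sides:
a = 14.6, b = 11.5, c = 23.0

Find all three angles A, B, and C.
Law of cosines for each angle (a² = 213.16, b² = 132.25, c² = 529):
cos(A) = (b² + c² − a²)/(2bc) = (132.25 + 529 − 213.16)/(2·11.5·23.0) = 448.09/529 ≈ 0.847051  ⇒  A ≈ 32.1076°
cos(B) = (a² + c² − b²)/(2ac) = (213.16 + 529 − 132.25)/(2·14.6·23.0) = 609.91/671.6 ≈ 0.908145  ⇒  B ≈ 24.7498°
cos(C) = (a² + b² − c²)/(2ab) = (213.16 + 132.25 − 529)/(2·14.6·11.5) = -183.59/335.8 ≈ -0.546724  ⇒  C ≈ 123.143°
Check: A + B + C ≈ 180°

A = 32.11°, B = 24.75°, C = 123.1°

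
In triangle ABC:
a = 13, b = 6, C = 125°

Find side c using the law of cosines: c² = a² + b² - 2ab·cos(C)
c² = 13² + 6² − 2·13·6·cos(125°)
cos(125°) ≈ -0.573576
c² ≈ 169 + 36 − 156·(-0.573576) ≈ 205 + 89.4779 ≈ 294.478
c ≈ √294.478 ≈ 17.1604

c = 17.16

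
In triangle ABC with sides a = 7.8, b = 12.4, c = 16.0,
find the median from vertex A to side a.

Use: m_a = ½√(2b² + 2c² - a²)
m_a = ½√(2·12.4² + 2·16.0² − 7.8²) = ½√(2·153.76 + 2·256 − 60.84) = ½√(307.52 + 512 − 60.84) = ½√758.68
√758.68 ≈ 27.5441, so m_a ≈ 13.7721

m_a = 13.77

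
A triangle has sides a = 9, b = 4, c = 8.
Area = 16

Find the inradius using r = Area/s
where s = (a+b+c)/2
s = (9 + 4 + 8)/2 = 21/2 = 10.5
r = Area/s = 16/10.5 ≈ 1.52381

r = 1.524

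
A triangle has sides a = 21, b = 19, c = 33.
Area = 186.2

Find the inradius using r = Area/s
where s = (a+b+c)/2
s = (21 + 19 + 33)/2 = 73/2 = 36.5
r = Area/s = 186.2/36.5 ≈ 5.10137

r = 5.101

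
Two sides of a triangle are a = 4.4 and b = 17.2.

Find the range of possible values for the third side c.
Triangle inequality: |a − b| < c < a + b
|a − b| = |4.4 − 17.2| = 12.8
a + b = 4.4 + 17.2 = 21.6

12.8 < c < 21.6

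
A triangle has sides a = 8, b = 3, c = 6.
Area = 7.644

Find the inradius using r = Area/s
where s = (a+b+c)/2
s = (8 + 3 + 6)/2 = 17/2 = 8.5
r = Area/s = 7.644/8.5 ≈ 0.899294

r = 0.8993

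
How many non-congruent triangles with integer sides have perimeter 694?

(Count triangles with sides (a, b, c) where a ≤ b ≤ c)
Let a ≤ b ≤ c with a + b + c = 694. The only binding inequality is a + b > c, i.e. 694 − c > c, so c < 694/2; and c ≥ 694/3 since c is the largest side.
So 232 ≤ c ≤ 346. For each c, b runs from ⌈(694 − c)/2⌉ up to c (then a = 694 − b − c satisfies 1 ≤ a ≤ b automatically), giving c − ⌈(694 − c)/2⌉ + 1 choices.
Summing over c: 2 + 3 + 5 + 6 + … + 171 + 173  (115 terms, c = 232, …, 346) = 10034
Check (closed form: nearest integer to p²/48 for even p, (p+3)²/48 for odd p): 694²/48 = 481636/48 ≈ 10034.08 → 10034

10034 triangles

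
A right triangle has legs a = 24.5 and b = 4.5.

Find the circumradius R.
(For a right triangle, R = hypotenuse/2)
Hypotenuse c = √(a² + b²) = √(600.25 + 20.25) = √620.5 ≈ 24.9098
R = c/2 ≈ 24.9098/2 ≈ 12.4549

R = 12.45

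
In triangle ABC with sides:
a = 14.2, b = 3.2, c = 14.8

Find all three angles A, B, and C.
Law of cosines for each angle (a² = 201.64, b² = 10.24, c² = 219.04):
cos(A) = (b² + c² − a²)/(2bc) = (10.24 + 219.04 − 201.64)/(2·3.2·14.8) = 27.64/94.72 ≈ 0.291807  ⇒  A ≈ 73.0338°
cos(B) = (a² + c² − b²)/(2ac) = (201.64 + 219.04 − 10.24)/(2·14.2·14.8) = 410.44/420.32 ≈ 0.976494  ⇒  B ≈ 12.4475°
cos(C) = (a² + b² − c²)/(2ab) = (201.64 + 10.24 − 219.04)/(2·14.2·3.2) = -7.16/90.88 ≈ -0.0787852  ⇒  C ≈ 94.5187°
Check: A + B + C ≈ 180°

A = 73.03°, B = 12.45°, C = 94.52°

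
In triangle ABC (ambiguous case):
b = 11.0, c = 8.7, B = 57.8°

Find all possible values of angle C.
b/sin(B) = c/sin(C)  ⇒  sin(C) = c·sin(B)/b = 8.7·sin(57.8°)/11.0
sin(57.8°) ≈ 0.846193
sin(C) ≈ 8.7·0.846193/11.0 ≈ 7.36188/11.0 ≈ 0.669262
Candidate 1: C₁ = arcsin(0.669262) ≈ 42.0101°  →  A = 180° − 57.8° − 42.0101° ≈ 80.1899° > 0, valid
Candidate 2: C₂ = 180° − C₁ ≈ 137.99°  →  A = 180° − 57.8° − 137.99° ≈ -15.7899° ≤ 0, not a valid triangle

C = 42.01° (one solution)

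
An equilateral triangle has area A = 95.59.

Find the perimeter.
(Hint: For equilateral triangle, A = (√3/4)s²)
A = (√3/4)s²  ⇒  s² = 4A/√3 = 4·95.59/√3 = 382.36/1.73205 ≈ 220.756
s ≈ √220.756 ≈ 14.8578
Perimeter = 3s ≈ 3·14.8578 ≈ 44.5735

Perimeter = 44.57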